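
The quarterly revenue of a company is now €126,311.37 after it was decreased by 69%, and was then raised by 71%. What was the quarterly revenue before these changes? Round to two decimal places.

€238,278.38

The overall multiplier applied was 0.31 × 1.71 = 0.5301.
So the original quarterly revenue was €126,311.37 ÷ 0.5301 ≈ €238,278.38.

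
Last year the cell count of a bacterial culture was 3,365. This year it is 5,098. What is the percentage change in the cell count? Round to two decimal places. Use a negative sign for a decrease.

51.50%

Change: 5,098 − 3,365 = 1,733.
Relative to the original: 1,733 ÷ 3,365 ≈ 51.50%.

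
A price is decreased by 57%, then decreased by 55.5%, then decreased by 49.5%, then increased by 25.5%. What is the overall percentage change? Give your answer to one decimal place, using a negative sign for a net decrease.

-87.9%

The combined multiplier is 0.43 × 0.445 × 0.505 × 1.255 = 0.12127284625.
That corresponds to a decrease of 87.9%.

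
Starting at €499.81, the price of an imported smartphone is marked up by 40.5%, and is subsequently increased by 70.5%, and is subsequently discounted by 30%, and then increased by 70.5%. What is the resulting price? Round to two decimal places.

Each change multiplies by a factor: 1.405 × 1.705 × 0.7 × 1.705 = 2.8590590875.
€499.81 × 2.8590590875 = €1428.986322523375 ≈ €1428.99.

€1428.99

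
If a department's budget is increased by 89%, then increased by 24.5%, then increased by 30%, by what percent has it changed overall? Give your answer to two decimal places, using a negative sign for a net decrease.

The combined multiplier is 1.89 × 1.245 × 1.3 = 3.058965.
That corresponds to an increase of 205.90%.

205.90%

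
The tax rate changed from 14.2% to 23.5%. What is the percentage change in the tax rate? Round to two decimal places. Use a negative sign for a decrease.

65.49%

The change is 23.5 − 14.2 = 9.3 percentage points.
Relative to the original 14.2%, that is 9.3 ÷ 14.2 ≈ 65.49%.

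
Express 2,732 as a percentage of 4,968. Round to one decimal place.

2,732 ÷ 4,968 ≈ 55.0%.

55.0%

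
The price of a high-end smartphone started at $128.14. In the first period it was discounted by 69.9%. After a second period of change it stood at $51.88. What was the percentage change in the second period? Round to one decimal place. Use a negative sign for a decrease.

34.5%

After the first period: $128.14 × 0.301 = $38.57014.
Second-period multiplier: $51.88 ÷ $38.57014 ≈ 1.34508.
That is a change of 34.5%.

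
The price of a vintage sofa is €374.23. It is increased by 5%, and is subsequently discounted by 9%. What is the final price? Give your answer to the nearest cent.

Each change multiplies by a factor: 1.05 × 0.91 = 0.9555.
€374.23 × 0.9555 = €357.576765 ≈ €357.58.

€357.58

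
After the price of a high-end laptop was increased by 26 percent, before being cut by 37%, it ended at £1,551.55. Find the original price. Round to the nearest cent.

The overall multiplier applied was 1.26 × 0.63 = 0.7938.
So the original price was £1,551.55 ÷ 0.7938 ≈ £1,954.59.

£1,954.59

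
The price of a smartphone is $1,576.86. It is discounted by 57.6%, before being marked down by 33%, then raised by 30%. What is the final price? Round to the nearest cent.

Each change multiplies by a factor: 0.424 × 0.67 × 1.3 = 0.369304.
$1,576.86 × 0.369304 = $582.34070544 ≈ $582.34.

$582.34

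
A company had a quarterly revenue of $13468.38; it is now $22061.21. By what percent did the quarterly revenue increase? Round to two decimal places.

Change: $22061.21 − $13468.38 = $8592.83.
Relative to the original: $8592.83 ÷ $13468.38 ≈ 63.80%.
So the quarterly revenue increased by 63.80%.

63.80%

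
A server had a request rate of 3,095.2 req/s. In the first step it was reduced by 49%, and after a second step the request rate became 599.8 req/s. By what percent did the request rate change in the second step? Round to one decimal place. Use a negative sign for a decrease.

-62.0%

After the first step: 3,095.2 × 0.51 = 1578.552.
Second-step multiplier: 599.8 ÷ 1578.552 ≈ 0.37997.
That is a change of -62.0%.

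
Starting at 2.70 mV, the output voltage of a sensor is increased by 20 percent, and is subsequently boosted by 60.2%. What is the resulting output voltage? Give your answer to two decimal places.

5.19 mV

Each change multiplies by a factor: 1.2 × 1.602 = 1.9224.
2.70 × 1.9224 = 5.19048 ≈ 5.19.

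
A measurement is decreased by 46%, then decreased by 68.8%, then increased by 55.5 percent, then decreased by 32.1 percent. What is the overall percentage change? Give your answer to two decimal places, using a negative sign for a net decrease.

-82.21%

A 46% decrease multiplies by 0.54.
Then a 68.8% decrease: 0.54 × 0.312 = 0.16848.
Then a 55.5% increase: 0.16848 × 1.555 = 0.2619864.
Then a 32.1% decrease: 0.2619864 × 0.679 = 0.1778887656.
Overall factor 0.1778887656, i.e. -82.21%.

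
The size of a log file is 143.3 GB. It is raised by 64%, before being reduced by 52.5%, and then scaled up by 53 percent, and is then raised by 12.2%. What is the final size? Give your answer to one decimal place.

191.6 GB

Apply the 64% increase: 143.3 × 1.64 = 235.012.
After the 52.5% decrease: 235.012 × 0.475 = 111.6307.
53% increase: 111.6307 × 1.53 = 170.794971.
After the 12.2% increase: 170.794971 × 1.122 = 191.631957462 ≈ 191.6.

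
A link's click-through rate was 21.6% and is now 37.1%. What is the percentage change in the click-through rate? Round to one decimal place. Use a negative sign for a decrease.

71.8%

The change is 37.1 − 21.6 = 15.5 percentage points.
Relative to the original 21.6%, that is 15.5 ÷ 21.6 ≈ 71.8%.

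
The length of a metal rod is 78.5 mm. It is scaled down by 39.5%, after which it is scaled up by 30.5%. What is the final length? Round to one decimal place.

Each change multiplies by a factor: 0.605 × 1.305 = 0.789525.
78.5 × 0.789525 = 61.9777125 ≈ 62.0.

62.0 mm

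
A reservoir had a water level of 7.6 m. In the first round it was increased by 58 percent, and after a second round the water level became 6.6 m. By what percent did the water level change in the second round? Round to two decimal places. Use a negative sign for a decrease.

-45.04%

After the first round: 7.6 × 1.58 = 12.008.
Second-round multiplier: 6.6 ÷ 12.008 ≈ 0.549634.
That is a change of -45.04%.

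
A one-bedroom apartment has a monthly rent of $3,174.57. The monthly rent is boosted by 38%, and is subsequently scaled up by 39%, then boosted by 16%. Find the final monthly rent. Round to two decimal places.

38% increase: $3,174.57 × 1.38 = $4380.9066.
39% increase: $4380.9066 × 1.39 = $6089.460174.
After the 16% increase: $6089.460174 × 1.16 = $7063.77380184 ≈ $7,063.77.

$7,063.77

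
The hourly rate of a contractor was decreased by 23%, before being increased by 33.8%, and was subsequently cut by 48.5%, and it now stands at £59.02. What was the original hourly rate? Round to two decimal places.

£111.24

Undoing the 48.5% decrease: £59.02 ÷ 0.515 ≈ £114.601942.
Undoing the 33.8% increase: £114.601942 ÷ 1.338 ≈ £85.651676.
Undoing the 23% decrease: £85.651676 ÷ 0.77 ≈ £111.24.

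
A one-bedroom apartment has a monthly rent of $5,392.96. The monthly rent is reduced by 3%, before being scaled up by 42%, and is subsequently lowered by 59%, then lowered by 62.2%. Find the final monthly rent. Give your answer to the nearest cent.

Apply the 3% decrease: $5,392.96 × 0.97 = $5231.1712.
42% increase: $5231.1712 × 1.42 = $7428.263104.
59% decrease: $7428.263104 × 0.41 = $3045.58787264.
After the 62.2% decrease: $3045.58787264 × 0.378 = $1151.23221585792 ≈ $1,151.23.

$1,151.23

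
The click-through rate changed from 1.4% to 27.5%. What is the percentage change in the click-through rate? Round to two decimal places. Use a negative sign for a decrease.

The change is 27.5 − 1.4 = 26.1 percentage points.
Relative to the original 1.4%, that is 26.1 ÷ 1.4 ≈ 1864.29%.

1864.29%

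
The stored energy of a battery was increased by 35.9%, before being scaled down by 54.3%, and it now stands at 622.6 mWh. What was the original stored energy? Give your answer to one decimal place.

1,002.5 mWh

Undoing the 54.3% decrease: 622.6 ÷ 0.457 ≈ 1362.363239.
Undoing the 35.9% increase: 1362.363239 ÷ 1.359 ≈ 1,002.5 mWh.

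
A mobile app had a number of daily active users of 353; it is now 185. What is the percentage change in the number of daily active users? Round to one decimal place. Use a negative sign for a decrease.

-47.6%

Change: 185 − 353 = -168.
Relative to the original: -168 ÷ 353 ≈ -47.6%.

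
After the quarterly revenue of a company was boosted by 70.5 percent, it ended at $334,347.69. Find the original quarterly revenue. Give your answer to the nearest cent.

$196,098.35

The overall multiplier applied was 1.705.
So the original quarterly revenue was $334,347.69 ÷ 1.705 ≈ $196,098.35.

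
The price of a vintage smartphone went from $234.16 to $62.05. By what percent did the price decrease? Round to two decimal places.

Change: $62.05 − $234.16 = -$172.11.
Relative to the original: -$172.11 ÷ $234.16 ≈ -73.50%.
So the price decreased by 73.50%.

73.50%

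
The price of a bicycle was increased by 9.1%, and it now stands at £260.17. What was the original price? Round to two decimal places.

£238.47

The overall multiplier applied was 1.091.
So the original price was £260.17 ÷ 1.091 ≈ £238.47.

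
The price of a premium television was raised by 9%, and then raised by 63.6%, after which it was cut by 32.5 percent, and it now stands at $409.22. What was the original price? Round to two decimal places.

$339.97

The overall multiplier applied was 1.09 × 1.636 × 0.675 = 1.203687.
So the original price was $409.22 ÷ 1.203687 ≈ $339.97.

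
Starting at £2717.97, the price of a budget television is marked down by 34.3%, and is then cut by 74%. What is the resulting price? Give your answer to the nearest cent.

Each change multiplies by a factor: 0.657 × 0.26 = 0.17082.
£2717.97 × 0.17082 = £464.2836354 ≈ £464.28.

£464.28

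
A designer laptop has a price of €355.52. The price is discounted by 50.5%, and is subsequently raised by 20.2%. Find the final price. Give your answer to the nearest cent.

Each change multiplies by a factor: 0.495 × 1.202 = 0.59499.
€355.52 × 0.59499 = €211.5308448 ≈ €211.53.

€211.53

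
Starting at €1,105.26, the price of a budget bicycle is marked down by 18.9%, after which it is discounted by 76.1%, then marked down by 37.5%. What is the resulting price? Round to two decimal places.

Each change multiplies by a factor: 0.811 × 0.239 × 0.625 = 0.121143125.
€1,105.26 × 0.121143125 = €133.8946503375 ≈ €133.89.

€133.89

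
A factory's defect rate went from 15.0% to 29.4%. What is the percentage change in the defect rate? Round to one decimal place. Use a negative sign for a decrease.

The change is 29.4 − 15.0 = 14.4 percentage points.
Relative to the original 15.0%, that is 14.4 ÷ 15.0 = 96.0%.

96.0%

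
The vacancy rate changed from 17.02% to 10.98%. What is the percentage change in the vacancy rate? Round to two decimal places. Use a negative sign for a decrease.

The change is 10.98 − 17.02 = -6.04 percentage points.
Relative to the original 17.02%, that is -6.04 ÷ 17.02 ≈ -35.49%.

-35.49%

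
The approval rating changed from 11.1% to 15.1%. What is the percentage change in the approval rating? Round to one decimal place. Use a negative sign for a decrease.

The change is 15.1 − 11.1 = 4.0 percentage points.
Relative to the original 11.1%, that is 4.0 ÷ 11.1 ≈ 36.0%.

36.0%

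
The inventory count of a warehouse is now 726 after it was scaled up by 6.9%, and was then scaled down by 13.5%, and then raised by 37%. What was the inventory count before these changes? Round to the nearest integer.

573

The overall multiplier applied was 1.069 × 0.865 × 1.37 = 1.26681845.
So the original inventory count was 726 ÷ 1.26681845 ≈ 573.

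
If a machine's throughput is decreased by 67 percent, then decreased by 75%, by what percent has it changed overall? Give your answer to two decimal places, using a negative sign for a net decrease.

-91.75%

A 67% decrease multiplies by 0.33.
Then a 75% decrease: 0.33 × 0.25 = 0.0825.
Overall factor 0.0825, i.e. -91.75%.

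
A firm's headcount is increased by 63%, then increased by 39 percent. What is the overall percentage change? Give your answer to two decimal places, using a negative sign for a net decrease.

126.57%

The combined multiplier is 1.63 × 1.39 = 2.2657.
That corresponds to an increase of 126.57%.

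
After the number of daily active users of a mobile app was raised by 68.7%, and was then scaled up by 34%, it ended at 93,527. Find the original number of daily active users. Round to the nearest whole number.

Undoing the 34% increase: 93,527 ÷ 1.34 ≈ 69796.268657.
Undoing the 68.7% increase: 69796.268657 ÷ 1.687 ≈ 41,373.

41,373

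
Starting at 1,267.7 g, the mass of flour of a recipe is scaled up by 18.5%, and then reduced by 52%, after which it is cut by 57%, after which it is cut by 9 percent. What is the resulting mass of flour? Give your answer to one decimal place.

282.2 g

Each change multiplies by a factor: 1.185 × 0.48 × 0.43 × 0.91 = 0.22257144.
1,267.7 × 0.22257144 = 282.153814488 ≈ 282.2.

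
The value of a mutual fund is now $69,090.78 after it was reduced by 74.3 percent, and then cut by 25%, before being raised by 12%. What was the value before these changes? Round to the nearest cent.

$320,042.52

The overall multiplier applied was 0.257 × 0.75 × 1.12 = 0.21588.
So the original value was $69,090.78 ÷ 0.21588 ≈ $320,042.52.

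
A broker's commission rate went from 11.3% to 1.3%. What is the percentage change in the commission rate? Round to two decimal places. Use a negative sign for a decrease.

The change is 1.3 − 11.3 = -10.0 percentage points.
Relative to the original 11.3%, that is -10.0 ÷ 11.3 ≈ -88.50%.

-88.50%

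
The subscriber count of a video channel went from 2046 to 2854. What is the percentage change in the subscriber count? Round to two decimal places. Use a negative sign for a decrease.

Change: 2854 − 2046 = 808.
Relative to the original: 808 ÷ 2046 ≈ 39.49%.

39.49%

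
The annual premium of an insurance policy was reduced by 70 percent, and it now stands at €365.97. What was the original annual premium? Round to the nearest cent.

€1219.90

The overall multiplier applied was 0.3.
So the original annual premium was €365.97 ÷ 0.3 = €1219.90.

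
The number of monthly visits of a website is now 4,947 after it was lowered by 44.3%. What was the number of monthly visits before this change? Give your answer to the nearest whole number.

8,882

The overall multiplier applied was 0.557.
So the original number of monthly visits was 4,947 ÷ 0.557 ≈ 8,882.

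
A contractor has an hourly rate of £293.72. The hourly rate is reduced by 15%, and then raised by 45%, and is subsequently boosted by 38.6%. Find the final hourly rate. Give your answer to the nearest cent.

£501.75

Apply the 15% decrease: £293.72 × 0.85 = £249.662.
After the 45% increase: £249.662 × 1.45 = £362.0099.
After the 38.6% increase: £362.0099 × 1.386 = £501.7457214 ≈ £501.75.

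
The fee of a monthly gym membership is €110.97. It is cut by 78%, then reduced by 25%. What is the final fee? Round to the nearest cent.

€18.31

78% decrease: €110.97 × 0.22 = €24.4134.
25% decrease: €24.4134 × 0.75 = €18.31005 ≈ €18.31.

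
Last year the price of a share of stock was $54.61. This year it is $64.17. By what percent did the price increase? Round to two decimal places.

17.51%

Change: $64.17 − $54.61 = $9.56.
Relative to the original: $9.56 ÷ $54.61 ≈ 17.51%.
So the price increased by 17.51%.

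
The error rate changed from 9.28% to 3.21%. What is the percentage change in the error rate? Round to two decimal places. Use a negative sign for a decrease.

-65.41%

The change is 3.21 − 9.28 = -6.07 percentage points.
Relative to the original 9.28%, that is -6.07 ÷ 9.28 ≈ -65.41%.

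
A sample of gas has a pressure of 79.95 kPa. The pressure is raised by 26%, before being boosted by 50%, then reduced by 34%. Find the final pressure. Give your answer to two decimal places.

Apply the 26% increase: 79.95 × 1.26 = 100.737.
After the 50% increase: 100.737 × 1.5 = 151.1055.
After the 34% decrease: 151.1055 × 0.66 = 99.72963 ≈ 99.73.

99.73 kPa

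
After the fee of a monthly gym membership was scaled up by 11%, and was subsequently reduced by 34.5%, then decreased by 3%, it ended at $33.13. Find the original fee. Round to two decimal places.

The overall multiplier applied was 1.11 × 0.655 × 0.97 = 0.7052385.
So the original fee was $33.13 ÷ 0.7052385 ≈ $46.98.

$46.98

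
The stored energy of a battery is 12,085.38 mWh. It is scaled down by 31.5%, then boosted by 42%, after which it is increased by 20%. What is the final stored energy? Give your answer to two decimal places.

14,106.54 mWh

After the 31.5% decrease: 12,085.38 × 0.685 = 8278.4853.
42% increase: 8278.4853 × 1.42 = 11755.449126.
20% increase: 11755.449126 × 1.2 = 14106.5389512 ≈ 14,106.54.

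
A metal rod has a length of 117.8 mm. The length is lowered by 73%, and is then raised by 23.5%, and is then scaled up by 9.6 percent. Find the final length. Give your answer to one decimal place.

43.1 mm

Each change multiplies by a factor: 0.27 × 1.235 × 1.096 = 0.3654612.
117.8 × 0.3654612 = 43.05132936 ≈ 43.1.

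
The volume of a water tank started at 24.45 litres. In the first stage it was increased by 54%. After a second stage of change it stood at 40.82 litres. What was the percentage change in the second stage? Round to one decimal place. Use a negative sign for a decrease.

After the first stage: 24.45 × 1.54 = 37.653.
Second-stage multiplier: 40.82 ÷ 37.653 ≈ 1.08411.
That is a change of 8.4%.

8.4%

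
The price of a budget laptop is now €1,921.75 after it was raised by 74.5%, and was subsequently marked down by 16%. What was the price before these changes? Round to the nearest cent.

€1,311.06

The overall multiplier applied was 1.745 × 0.84 = 1.4658.
So the original price was €1,921.75 ÷ 1.4658 ≈ €1,311.06.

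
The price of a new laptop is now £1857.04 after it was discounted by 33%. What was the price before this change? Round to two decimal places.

£2771.70

The overall multiplier applied was 0.67.
So the original price was £1857.04 ÷ 0.67 ≈ £2771.70.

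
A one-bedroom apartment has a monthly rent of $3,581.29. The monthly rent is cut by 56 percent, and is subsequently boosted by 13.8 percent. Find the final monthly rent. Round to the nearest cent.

After the 56% decrease: $3,581.29 × 0.44 = $1575.7676.
Apply the 13.8% increase: $1575.7676 × 1.138 = $1793.2235288 ≈ $1,793.22.

$1,793.22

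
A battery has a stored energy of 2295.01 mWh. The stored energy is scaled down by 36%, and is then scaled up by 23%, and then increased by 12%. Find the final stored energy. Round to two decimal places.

36% decrease: 2295.01 × 0.64 = 1468.8064.
Apply the 23% increase: 1468.8064 × 1.23 = 1806.631872.
Apply the 12% increase: 1806.631872 × 1.12 = 2023.42769664 ≈ 2023.43.

2023.43 mWh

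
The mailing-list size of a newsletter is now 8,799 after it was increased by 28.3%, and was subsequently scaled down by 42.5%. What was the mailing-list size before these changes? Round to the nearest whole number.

11,927

The overall multiplier applied was 1.283 × 0.575 = 0.737725.
So the original mailing-list size was 8,799 ÷ 0.737725 ≈ 11,927.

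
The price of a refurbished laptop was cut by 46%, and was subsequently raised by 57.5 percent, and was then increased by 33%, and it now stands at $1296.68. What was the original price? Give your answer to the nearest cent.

$1146.32

Undoing the 33% increase: $1296.68 ÷ 1.33 ≈ $974.947368.
Undoing the 57.5% increase: $974.947368 ÷ 1.575 ≈ $619.014202.
Undoing the 46% decrease: $619.014202 ÷ 0.54 ≈ $1146.32.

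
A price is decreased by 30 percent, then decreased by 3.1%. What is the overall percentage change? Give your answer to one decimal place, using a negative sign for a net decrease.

The combined multiplier is 0.7 × 0.969 = 0.6783.
That corresponds to a decrease of 32.2%.

-32.2%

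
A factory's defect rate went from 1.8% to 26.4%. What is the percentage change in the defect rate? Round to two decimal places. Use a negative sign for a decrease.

1366.67%

The change is 26.4 − 1.8 = 24.6 percentage points.
Relative to the original 1.8%, that is 24.6 ÷ 1.8 ≈ 1366.67%.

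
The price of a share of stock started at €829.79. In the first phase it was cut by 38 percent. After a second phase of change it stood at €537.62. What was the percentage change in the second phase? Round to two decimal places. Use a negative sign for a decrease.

After the first phase: €829.79 × 0.62 = €514.4698.
Second-phase multiplier: €537.62 ÷ €514.4698 ≈ 1.044998.
That is a change of 4.50%.

4.50%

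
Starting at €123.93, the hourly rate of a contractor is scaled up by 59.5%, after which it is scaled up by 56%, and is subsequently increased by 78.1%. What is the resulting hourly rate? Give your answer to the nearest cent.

€549.19

Each change multiplies by a factor: 1.595 × 1.56 × 1.781 = 4.4314842.
€123.93 × 4.4314842 = €549.193836906 ≈ €549.19.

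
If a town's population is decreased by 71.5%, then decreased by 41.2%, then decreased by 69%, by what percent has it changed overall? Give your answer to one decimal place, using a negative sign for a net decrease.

-94.8%

The combined multiplier is 0.285 × 0.588 × 0.31 = 0.0519498.
That corresponds to a decrease of 94.8%.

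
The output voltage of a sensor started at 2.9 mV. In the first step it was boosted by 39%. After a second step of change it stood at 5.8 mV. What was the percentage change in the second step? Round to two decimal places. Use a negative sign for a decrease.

After the first step: 2.9 × 1.39 = 4.031.
Second-step multiplier: 5.8 ÷ 4.031 ≈ 1.438849.
That is a change of 43.88%.

43.88%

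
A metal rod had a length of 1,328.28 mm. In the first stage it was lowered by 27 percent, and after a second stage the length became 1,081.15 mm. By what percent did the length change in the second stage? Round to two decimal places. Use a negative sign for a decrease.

11.50%

After the first stage: 1,328.28 × 0.73 = 969.6444.
Second-stage multiplier: 1,081.15 ÷ 969.6444 ≈ 1.114996.
That is a change of 11.50%.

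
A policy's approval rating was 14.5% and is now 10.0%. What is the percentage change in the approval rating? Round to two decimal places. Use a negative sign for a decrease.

The change is 10.0 − 14.5 = -4.5 percentage points.
Relative to the original 14.5%, that is -4.5 ÷ 14.5 ≈ -31.03%.

-31.03%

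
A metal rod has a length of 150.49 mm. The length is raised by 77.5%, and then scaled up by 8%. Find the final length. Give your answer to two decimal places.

Apply the 77.5% increase: 150.49 × 1.775 = 267.11975.
8% increase: 267.11975 × 1.08 = 288.48933 ≈ 288.49.

288.49 mm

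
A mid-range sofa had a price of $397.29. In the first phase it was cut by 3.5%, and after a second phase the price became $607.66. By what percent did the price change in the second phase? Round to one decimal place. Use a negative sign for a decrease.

58.5%

After the first phase: $397.29 × 0.965 = $383.38485.
Second-phase multiplier: $607.66 ÷ $383.38485 ≈ 1.58499.
That is a change of 58.5%.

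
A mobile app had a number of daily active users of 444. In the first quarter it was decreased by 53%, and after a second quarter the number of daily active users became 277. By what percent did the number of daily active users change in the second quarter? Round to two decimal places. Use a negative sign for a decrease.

After the first quarter: 444 × 0.47 = 208.68.
Second-quarter multiplier: 277 ÷ 208.68 ≈ 1.327391.
That is a change of 32.74%.

32.74%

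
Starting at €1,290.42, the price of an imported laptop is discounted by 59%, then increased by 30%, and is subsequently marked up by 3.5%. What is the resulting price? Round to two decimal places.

€711.87

After the 59% decrease: €1,290.42 × 0.41 = €529.0722.
30% increase: €529.0722 × 1.3 = €687.79386.
3.5% increase: €687.79386 × 1.035 = €711.8666451 ≈ €711.87.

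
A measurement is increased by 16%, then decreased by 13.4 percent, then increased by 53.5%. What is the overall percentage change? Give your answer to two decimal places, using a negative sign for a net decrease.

A 16% increase multiplies by 1.16.
Then a 13.4% decrease: 1.16 × 0.866 = 1.00456.
Then a 53.5% increase: 1.00456 × 1.535 = 1.5419996.
Overall factor 1.5419996, i.e. 54.20%.

54.20%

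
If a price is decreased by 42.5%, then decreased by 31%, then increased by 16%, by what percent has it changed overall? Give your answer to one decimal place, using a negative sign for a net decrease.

A 42.5% decrease multiplies by 0.575.
Then a 31% decrease: 0.575 × 0.69 = 0.39675.
Then a 16% increase: 0.39675 × 1.16 = 0.46023.
Overall factor 0.46023, i.e. -54.0%.

-54.0%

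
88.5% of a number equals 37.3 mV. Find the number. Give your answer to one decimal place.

42.1 mV

37.3 mV ÷ 0.885 ≈ 42.1 mV.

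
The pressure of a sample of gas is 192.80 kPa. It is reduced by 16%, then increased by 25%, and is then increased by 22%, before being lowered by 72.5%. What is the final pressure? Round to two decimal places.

Apply the 16% decrease: 192.80 × 0.84 = 161.952.
After the 25% increase: 161.952 × 1.25 = 202.44.
22% increase: 202.44 × 1.22 = 246.9768.
Apply the 72.5% decrease: 246.9768 × 0.275 = 67.91862 ≈ 67.92.

67.92 kPa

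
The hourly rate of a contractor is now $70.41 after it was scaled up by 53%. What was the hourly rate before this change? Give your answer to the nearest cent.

The overall multiplier applied was 1.53.
So the original hourly rate was $70.41 ÷ 1.53 ≈ $46.02.

$46.02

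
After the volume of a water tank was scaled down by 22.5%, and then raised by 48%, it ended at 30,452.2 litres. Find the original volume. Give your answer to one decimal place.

26,549.4 litres

Undoing the 48% increase: 30,452.2 ÷ 1.48 ≈ 20575.810811.
Undoing the 22.5% decrease: 20575.810811 ÷ 0.775 ≈ 26,549.4 litres.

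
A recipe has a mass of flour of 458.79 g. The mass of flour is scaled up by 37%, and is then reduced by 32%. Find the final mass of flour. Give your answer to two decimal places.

After the 37% increase: 458.79 × 1.37 = 628.5423.
Apply the 32% decrease: 628.5423 × 0.68 = 427.408764 ≈ 427.41.

427.41 g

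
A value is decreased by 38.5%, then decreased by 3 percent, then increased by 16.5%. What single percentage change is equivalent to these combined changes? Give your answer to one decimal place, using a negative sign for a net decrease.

A 38.5% decrease multiplies by 0.615.
Then a 3% decrease: 0.615 × 0.97 = 0.59655.
Then a 16.5% increase: 0.59655 × 1.165 = 0.69498075.
Overall factor 0.69498075, i.e. -30.5%.

-30.5%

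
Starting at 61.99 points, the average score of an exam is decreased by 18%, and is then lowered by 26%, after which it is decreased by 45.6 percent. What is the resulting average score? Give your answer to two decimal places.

20.46 points

18% decrease: 61.99 × 0.82 = 50.8318.
Apply the 26% decrease: 50.8318 × 0.74 = 37.615532.
Apply the 45.6% decrease: 37.615532 × 0.544 = 20.462849408 ≈ 20.46.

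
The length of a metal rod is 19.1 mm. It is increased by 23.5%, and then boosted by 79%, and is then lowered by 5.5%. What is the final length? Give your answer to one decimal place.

39.9 mm

Each change multiplies by a factor: 1.235 × 1.79 × 0.945 = 2.08906425.
19.1 × 2.08906425 = 39.901127175 ≈ 39.9.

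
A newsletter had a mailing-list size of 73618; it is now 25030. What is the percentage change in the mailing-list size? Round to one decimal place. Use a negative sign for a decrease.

Change: 25030 − 73618 = -48588.
Relative to the original: -48588 ÷ 73618 ≈ -66.0%.

-66.0%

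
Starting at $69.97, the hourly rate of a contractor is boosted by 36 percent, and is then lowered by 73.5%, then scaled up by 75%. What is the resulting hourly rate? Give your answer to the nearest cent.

Each change multiplies by a factor: 1.36 × 0.265 × 1.75 = 0.6307.
$69.97 × 0.6307 = $44.130079 ≈ $44.13.

$44.13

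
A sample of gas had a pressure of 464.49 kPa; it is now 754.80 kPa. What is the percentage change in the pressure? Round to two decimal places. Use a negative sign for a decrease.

Change: 754.80 − 464.49 = 290.31.
Relative to the original: 290.31 ÷ 464.49 ≈ 62.50%.

62.50%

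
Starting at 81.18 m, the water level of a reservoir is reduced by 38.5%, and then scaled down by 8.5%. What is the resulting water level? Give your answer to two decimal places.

45.68 m

Each change multiplies by a factor: 0.615 × 0.915 = 0.562725.
81.18 × 0.562725 = 45.6820155 ≈ 45.68.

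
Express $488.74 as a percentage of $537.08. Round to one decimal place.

$488.74 ÷ $537.08 ≈ 91.0%.

91.0%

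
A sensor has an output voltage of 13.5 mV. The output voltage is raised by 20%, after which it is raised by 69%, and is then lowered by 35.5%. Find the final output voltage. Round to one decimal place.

20% increase: 13.5 × 1.2 = 16.2.
After the 69% increase: 16.2 × 1.69 = 27.378.
Apply the 35.5% decrease: 27.378 × 0.645 = 17.65881 ≈ 17.7.

17.7 mV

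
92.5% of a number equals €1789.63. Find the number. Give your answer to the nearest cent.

€1934.74

€1789.63 ÷ 0.925 ≈ €1934.74.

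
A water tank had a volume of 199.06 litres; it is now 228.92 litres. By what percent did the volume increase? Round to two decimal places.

Change: 228.92 − 199.06 = 29.86.
Relative to the original: 29.86 ÷ 199.06 ≈ 15.00%.
So the volume increased by 15.00%.

15.00%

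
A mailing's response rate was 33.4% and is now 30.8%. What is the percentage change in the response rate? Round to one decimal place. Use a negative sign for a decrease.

The change is 30.8 − 33.4 = -2.6 percentage points.
Relative to the original 33.4%, that is -2.6 ÷ 33.4 ≈ -7.8%.

-7.8%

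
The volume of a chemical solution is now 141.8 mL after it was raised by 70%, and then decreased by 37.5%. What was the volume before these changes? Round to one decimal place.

The overall multiplier applied was 1.7 × 0.625 = 1.0625.
So the original volume was 141.8 ÷ 1.0625 ≈ 133.5 mL.

133.5 mL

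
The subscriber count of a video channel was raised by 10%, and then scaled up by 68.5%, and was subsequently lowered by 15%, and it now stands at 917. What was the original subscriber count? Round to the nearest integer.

582

Undoing the 15% decrease: 917 ÷ 0.85 ≈ 1078.823529.
Undoing the 68.5% increase: 1078.823529 ÷ 1.685 ≈ 640.251353.
Undoing the 10% increase: 640.251353 ÷ 1.1 ≈ 582.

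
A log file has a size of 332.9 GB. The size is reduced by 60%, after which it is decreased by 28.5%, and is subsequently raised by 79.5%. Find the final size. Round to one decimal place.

Each change multiplies by a factor: 0.4 × 0.715 × 1.795 = 0.51337.
332.9 × 0.51337 = 170.900873 ≈ 170.9.

170.9 GB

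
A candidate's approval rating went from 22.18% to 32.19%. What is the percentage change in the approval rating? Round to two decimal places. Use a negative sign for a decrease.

45.13%

The change is 32.19 − 22.18 = 10.01 percentage points.
Relative to the original 22.18%, that is 10.01 ÷ 22.18 ≈ 45.13%.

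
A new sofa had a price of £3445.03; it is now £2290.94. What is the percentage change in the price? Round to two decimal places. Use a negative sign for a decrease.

-33.50%

Change: £2290.94 − £3445.03 = -£1154.09.
Relative to the original: -£1154.09 ÷ £3445.03 ≈ -33.50%.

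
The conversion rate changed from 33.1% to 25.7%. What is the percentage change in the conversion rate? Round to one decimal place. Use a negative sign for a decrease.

The change is 25.7 − 33.1 = -7.4 percentage points.
Relative to the original 33.1%, that is -7.4 ÷ 33.1 ≈ -22.4%.

-22.4%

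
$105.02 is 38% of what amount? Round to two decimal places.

$105.02 ÷ 0.38 ≈ $276.37.

$276.37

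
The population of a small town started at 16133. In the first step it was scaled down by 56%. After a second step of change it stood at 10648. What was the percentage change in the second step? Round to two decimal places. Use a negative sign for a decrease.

50.00%

After the first step: 16133 × 0.44 = 7098.52.
Second-step multiplier: 10648 ÷ 7098.52 ≈ 1.500031.
That is a change of 50.00%.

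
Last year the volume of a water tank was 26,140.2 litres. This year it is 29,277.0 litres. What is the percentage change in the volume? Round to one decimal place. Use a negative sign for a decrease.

Change: 29,277.0 − 26,140.2 = 3,136.8.
Relative to the original: 3,136.8 ÷ 26,140.2 ≈ 12.0%.

12.0%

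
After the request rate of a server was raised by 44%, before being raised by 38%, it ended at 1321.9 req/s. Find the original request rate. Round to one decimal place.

665.2 req/s

Undoing the 38% increase: 1321.9 ÷ 1.38 ≈ 957.898551.
Undoing the 44% increase: 957.898551 ÷ 1.44 ≈ 665.2 req/s.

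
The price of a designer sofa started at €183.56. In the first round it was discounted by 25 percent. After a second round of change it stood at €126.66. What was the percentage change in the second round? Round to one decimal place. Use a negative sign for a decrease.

-8.0%

After the first round: €183.56 × 0.75 = €137.67.
Second-round multiplier: €126.66 ÷ €137.67 ≈ 0.92003.
That is a change of -8.0%.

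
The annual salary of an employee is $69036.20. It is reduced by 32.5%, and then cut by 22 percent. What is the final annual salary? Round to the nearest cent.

$36347.56

Each change multiplies by a factor: 0.675 × 0.78 = 0.5265.
$69036.20 × 0.5265 = $36347.5593 ≈ $36347.56.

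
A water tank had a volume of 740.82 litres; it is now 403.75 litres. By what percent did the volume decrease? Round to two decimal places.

45.50%

Change: 403.75 − 740.82 = -337.07.
Relative to the original: -337.07 ÷ 740.82 ≈ -45.50%.
So the volume decreased by 45.50%.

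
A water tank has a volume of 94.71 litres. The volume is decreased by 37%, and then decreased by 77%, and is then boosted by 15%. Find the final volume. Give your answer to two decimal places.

15.78 litres

Each change multiplies by a factor: 0.63 × 0.23 × 1.15 = 0.166635.
94.71 × 0.166635 = 15.78200085 ≈ 15.78.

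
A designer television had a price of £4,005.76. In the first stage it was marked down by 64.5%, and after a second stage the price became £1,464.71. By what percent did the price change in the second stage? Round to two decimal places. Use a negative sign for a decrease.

After the first stage: £4,005.76 × 0.355 = £1422.0448.
Second-stage multiplier: £1,464.71 ÷ £1422.0448 ≈ 1.030003.
That is a change of 3.00%.

3.00%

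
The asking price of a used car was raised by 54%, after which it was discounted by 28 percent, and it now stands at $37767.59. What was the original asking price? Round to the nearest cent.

Undoing the 28% decrease: $37767.59 ÷ 0.72 ≈ $52454.986111.
Undoing the 54% increase: $52454.986111 ÷ 1.54 ≈ $34061.68.

$34061.68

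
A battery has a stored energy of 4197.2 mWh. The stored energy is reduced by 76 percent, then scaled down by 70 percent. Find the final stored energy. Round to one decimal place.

302.2 mWh

Each change multiplies by a factor: 0.24 × 0.3 = 0.072.
4197.2 × 0.072 = 302.1984 ≈ 302.2.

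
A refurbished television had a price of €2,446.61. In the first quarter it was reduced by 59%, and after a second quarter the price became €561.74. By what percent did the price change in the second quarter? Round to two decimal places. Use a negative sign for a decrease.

-44.00%

After the first quarter: €2,446.61 × 0.41 = €1003.1101.
Second-quarter multiplier: €561.74 ÷ €1003.1101 ≈ 0.559998.
That is a change of -44.00%.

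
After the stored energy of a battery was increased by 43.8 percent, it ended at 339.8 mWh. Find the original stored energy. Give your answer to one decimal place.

236.3 mWh

The overall multiplier applied was 1.438.
So the original stored energy was 339.8 ÷ 1.438 ≈ 236.3 mWh.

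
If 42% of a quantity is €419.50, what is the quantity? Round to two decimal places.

€419.50 ÷ 0.42 ≈ €998.81.

€998.81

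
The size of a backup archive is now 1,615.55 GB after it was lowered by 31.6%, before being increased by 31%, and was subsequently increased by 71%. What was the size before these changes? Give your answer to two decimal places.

The overall multiplier applied was 0.684 × 1.31 × 1.71 = 1.5322284.
So the original size was 1,615.55 ÷ 1.5322284 ≈ 1,054.38 GB.

1,054.38 GB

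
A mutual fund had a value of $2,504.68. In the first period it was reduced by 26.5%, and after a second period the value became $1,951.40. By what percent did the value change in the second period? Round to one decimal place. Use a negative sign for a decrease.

After the first period: $2,504.68 × 0.735 = $1840.9398.
Second-period multiplier: $1,951.40 ÷ $1840.9398 ≈ 1.06.
That is a change of 6.0%.

6.0%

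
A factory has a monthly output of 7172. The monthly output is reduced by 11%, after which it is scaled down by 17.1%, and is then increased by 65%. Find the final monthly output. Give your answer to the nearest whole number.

Apply the 11% decrease: 7172 × 0.89 = 6383.08.
Apply the 17.1% decrease: 6383.08 × 0.829 = 5291.57332.
Apply the 65% increase: 5291.57332 × 1.65 = 8731.095978 ≈ 8731.

8731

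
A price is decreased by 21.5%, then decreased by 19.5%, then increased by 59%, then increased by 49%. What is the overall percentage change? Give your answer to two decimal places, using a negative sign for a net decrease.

49.71%

The combined multiplier is 0.785 × 0.805 × 1.59 × 1.49 = 1.4970935175.
That corresponds to an increase of 49.71%.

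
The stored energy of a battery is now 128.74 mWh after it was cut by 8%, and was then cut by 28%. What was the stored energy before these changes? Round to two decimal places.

Undoing the 28% decrease: 128.74 ÷ 0.72 ≈ 178.805556.
Undoing the 8% decrease: 178.805556 ÷ 0.92 ≈ 194.35 mWh.

194.35 mWh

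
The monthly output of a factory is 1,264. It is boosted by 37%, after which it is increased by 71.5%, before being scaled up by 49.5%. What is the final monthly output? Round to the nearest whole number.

4,440

Each change multiplies by a factor: 1.37 × 1.715 × 1.495 = 3.51257725.
1,264 × 3.51257725 = 4439.897644 ≈ 4,440.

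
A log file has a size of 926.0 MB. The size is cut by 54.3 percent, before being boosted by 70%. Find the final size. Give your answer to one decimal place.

719.4 MB

54.3% decrease: 926.0 × 0.457 = 423.182.
After the 70% increase: 423.182 × 1.7 = 719.4094 ≈ 719.4.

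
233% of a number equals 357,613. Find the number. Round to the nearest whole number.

357,613 ÷ 2.33 ≈ 153,482.

153,482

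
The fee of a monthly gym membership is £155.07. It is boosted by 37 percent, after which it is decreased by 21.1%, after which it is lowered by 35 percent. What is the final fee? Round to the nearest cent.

£108.95

After the 37% increase: £155.07 × 1.37 = £212.4459.
Apply the 21.1% decrease: £212.4459 × 0.789 = £167.6198151.
Apply the 35% decrease: £167.6198151 × 0.65 = £108.952879815 ≈ £108.95.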